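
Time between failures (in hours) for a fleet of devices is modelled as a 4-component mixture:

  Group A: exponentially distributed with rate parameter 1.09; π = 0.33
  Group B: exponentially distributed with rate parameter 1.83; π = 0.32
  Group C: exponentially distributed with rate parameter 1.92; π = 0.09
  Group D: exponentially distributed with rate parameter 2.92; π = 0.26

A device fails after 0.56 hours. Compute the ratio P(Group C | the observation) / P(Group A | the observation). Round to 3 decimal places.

Posterior odds = (P(Z=i) f_i(x)) / (P(Z=j) f_j(x)); the normalising sum cancels.
Component likelihoods at x = 0.56 hours:
  L_A = 1.09·e^(−1.09·0.56) = 1.09·e^(−0.6104) = 0.592016
  L_B = 1.83·e^(−1.83·0.56) = 1.83·e^(−1.0248) = 0.656729
  L_C = 1.92·e^(−1.92·0.56) = 1.92·e^(−1.0752) = 0.655161
  L_D = 2.92·e^(−2.92·0.56) = 2.92·e^(−1.6352) = 0.569147
Posterior odds = (P(Z=C)·L_C) / (P(Z=A)·L_A) = (0.09·0.655161) / (0.33·0.592016) = 0.0589645 / 0.195365 ≈ 0.302

0.302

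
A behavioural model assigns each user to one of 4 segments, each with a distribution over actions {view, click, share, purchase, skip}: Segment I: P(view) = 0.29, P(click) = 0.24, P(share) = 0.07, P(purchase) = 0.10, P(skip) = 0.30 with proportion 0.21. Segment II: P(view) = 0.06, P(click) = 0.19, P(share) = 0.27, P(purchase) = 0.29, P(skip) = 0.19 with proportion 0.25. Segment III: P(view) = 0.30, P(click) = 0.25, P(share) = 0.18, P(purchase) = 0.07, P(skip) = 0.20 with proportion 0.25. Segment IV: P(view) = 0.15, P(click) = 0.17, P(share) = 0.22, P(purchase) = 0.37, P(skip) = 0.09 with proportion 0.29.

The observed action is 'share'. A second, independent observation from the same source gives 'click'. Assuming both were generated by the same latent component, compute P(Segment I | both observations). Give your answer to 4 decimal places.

0.0918

Posterior ∝ prior × likelihood, so P(k | x) ∝ w_k f_k(x); normalise over all components.
Since both observations come from the same component, the likelihood for component k is f_k(x₁)·f_k(x₂).
  p_I = [0.07] × [0.24] = 0.0168
  p_II = [0.27] × [0.19] = 0.0513
  p_III = [0.18] × [0.25] = 0.045
  p_IV = [0.22] × [0.17] = 0.0374
Multiply by the mixture weights:
  w_I·p_I = 0.21 × 0.0168 = 0.003528
  w_II·p_II = 0.25 × 0.0513 = 0.012825
  w_III·p_III = 0.25 × 0.045 = 0.01125
  w_IV·p_IV = 0.29 × 0.0374 = 0.010846
Evidence: 0.003528 + 0.012825 + 0.01125 + 0.010846 = 0.038449
P(Segment I | data) = 0.003528 / 0.038449 ≈ 0.0918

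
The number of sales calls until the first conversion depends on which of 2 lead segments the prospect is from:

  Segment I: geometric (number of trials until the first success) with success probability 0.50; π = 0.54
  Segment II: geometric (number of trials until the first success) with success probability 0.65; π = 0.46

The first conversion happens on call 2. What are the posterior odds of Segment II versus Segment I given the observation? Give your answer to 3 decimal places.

The posterior odds equal the prior odds times the likelihood ratio: (w_i/w_j)·(f_i(x)/f_j(x)).
Component likelihoods at x = 2:
  L_I = 0.25
  L_II = 0.2275
Odds = (0.46/0.54) × (0.2275/0.25) = 0.851852 × 0.91 ≈ 0.775

0.775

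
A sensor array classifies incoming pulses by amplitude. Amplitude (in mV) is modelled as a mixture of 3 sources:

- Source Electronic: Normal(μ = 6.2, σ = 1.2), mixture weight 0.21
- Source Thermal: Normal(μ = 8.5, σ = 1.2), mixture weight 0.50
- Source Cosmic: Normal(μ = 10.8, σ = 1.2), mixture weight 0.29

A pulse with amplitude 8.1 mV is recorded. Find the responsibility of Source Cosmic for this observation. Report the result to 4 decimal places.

The responsibility of component k is w_k f_k(x) divided by Σ_j w_j f_j(x).
Normal densities:
  p_Electronic = (1/(1.2·√(2π)))·exp(−(8.1−6.2)²/(2·1.2²)) = 0.332452·exp(-1.25347) = 0.0949189
  p_Thermal = (1/(1.2·√(2π)))·exp(−(8.1−8.5)²/(2·1.2²)) = 0.332452·exp(-0.05556) = 0.314486
  p_Cosmic = (1/(1.2·√(2π)))·exp(−(8.1−10.8)²/(2·1.2²)) = 0.332452·exp(-2.53125) = 0.0264497
Unnormalised posteriors:
  w_Electronic·p_Electronic = 0.21 × 0.0949189 = 0.019933
  w_Thermal·p_Thermal = 0.50 × 0.314486 = 0.157243
  w_Cosmic·p_Cosmic = 0.29 × 0.0264497 = 0.00767042
Normaliser: 0.019933 + 0.157243 + 0.00767042 = 0.184846
So the posterior for Source Cosmic is 0.00767042 / 0.184846 ≈ 0.0415.

0.0415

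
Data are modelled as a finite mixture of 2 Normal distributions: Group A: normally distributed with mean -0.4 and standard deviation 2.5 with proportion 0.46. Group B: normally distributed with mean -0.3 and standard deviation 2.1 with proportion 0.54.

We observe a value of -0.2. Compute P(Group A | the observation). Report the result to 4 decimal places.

By Bayes' theorem, P(k | x) = w_k f_k(x) / Σ_j w_j f_j(x).
Component likelihoods at x = -0.2:
  L_A = (1/(2.5·√(2π)))·exp(−(-0.2−-0.4)²/(2·2.5²)) = 0.159577·exp(-0.00320) = 0.159067
  L_B = (1/(2.1·√(2π)))·exp(−(-0.2−-0.3)²/(2·2.1²)) = 0.189973·exp(-0.00113) = 0.189757
Prior × likelihood for each component:
  w_A·L_A = 0.46 × 0.159067 = 0.0731709
  w_B·L_B = 0.54 × 0.189757 = 0.102469
Marginal: 0.0731709 + 0.102469 = 0.17564
Responsibility of Group A: 0.0731709 / 0.17564 ≈ 0.4166

0.4166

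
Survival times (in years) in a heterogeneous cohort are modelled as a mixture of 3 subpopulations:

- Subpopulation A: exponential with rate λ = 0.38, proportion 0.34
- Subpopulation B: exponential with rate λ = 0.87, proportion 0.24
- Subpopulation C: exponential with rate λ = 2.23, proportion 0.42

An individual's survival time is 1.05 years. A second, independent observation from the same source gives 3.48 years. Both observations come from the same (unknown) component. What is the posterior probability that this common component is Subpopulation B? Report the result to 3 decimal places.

The responsibility of component k is w_k f_k(x) divided by Σ_j w_j f_j(x).
Since both observations come from the same component, the likelihood for component k is f_k(x₁)·f_k(x₂).
  p_A = [0.254976] × [0.101268] = 0.025821
  p_B = [0.348973] × [0.0421356] = 0.0147042
  p_C = [0.214489] × [0.000950618] = 0.000203897
Unnormalised posteriors:
  w_A·p_A = 0.34 × 0.025821 = 0.00877913
  w_B·p_B = 0.24 × 0.0147042 = 0.003529
  w_C·p_C = 0.42 × 0.000203897 = 8.56366e-05
Marginal: 0.00877913 + 0.003529 + 8.56366e-05 = 0.0123938
Responsibility of Subpopulation B: 0.003529 / 0.0123938 ≈ 0.285

0.285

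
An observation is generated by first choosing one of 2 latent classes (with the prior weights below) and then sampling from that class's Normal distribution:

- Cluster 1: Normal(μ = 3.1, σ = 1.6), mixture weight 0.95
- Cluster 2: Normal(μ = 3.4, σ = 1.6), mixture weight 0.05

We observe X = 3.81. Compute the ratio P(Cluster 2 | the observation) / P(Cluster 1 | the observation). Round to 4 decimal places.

0.0562

Only the two components matter; the odds are (w_i f_i(x)) / (w_j f_j(x)).
Normal densities:
  p_1 = (1/(1.6·√(2π)))·exp(−(3.81−3.1)²/(2·1.6²)) = 0.249339·exp(-0.09846) = 0.22596
  p_2 = (1/(1.6·√(2π)))·exp(−(3.81−3.4)²/(2·1.6²)) = 0.249339·exp(-0.03283) = 0.241286
Posterior odds = (w_2·p_2) / (w_1·p_1) = (0.05·0.241286) / (0.95·0.22596) = 0.0120643 / 0.214662 ≈ 0.0562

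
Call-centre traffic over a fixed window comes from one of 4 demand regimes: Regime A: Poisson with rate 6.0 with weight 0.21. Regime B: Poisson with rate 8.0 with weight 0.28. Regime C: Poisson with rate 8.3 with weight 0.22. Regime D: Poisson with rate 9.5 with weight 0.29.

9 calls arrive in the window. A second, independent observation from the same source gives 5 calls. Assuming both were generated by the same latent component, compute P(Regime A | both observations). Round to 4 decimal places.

Apply Bayes' rule: the posterior for each component is proportional to its prior times its likelihood at x.
Since both observations come from the same component, the likelihood for component k is f_k(x₁)·f_k(x₂).
  f_A = [0.0688385] × [0.160623] = 0.0110571
  f_B = [0.124077] × [0.0916037] = 0.0113659
  f_C = [0.128025] × [0.0815765] = 0.0104438
  f_D = [0.130003] × [0.0482658] = 0.00627467
Prior × likelihood for each component:
  P(Z=A)·f_A = 0.21 × 0.0110571 = 0.00232198
  P(Z=B)·f_B = 0.28 × 0.0113659 = 0.00318245
  P(Z=C)·f_C = 0.22 × 0.0104438 = 0.00229765
  P(Z=D)·f_D = 0.29 × 0.00627467 = 0.00181965
Sum: 0.00232198 + 0.00318245 + 0.00229765 + 0.00181965 = 0.00962174
Responsibility of Regime A: 0.00232198 / 0.00962174 ≈ 0.2413

0.2413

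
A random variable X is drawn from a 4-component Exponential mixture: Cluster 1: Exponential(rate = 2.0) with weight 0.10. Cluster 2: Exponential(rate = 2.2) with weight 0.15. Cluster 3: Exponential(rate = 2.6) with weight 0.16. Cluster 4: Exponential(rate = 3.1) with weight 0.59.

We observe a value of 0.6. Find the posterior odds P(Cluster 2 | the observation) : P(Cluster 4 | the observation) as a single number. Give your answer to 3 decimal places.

0.310

The posterior odds equal the prior odds times the likelihood ratio: (w_i/w_j)·(f_i(x)/f_j(x)).
Component likelihoods at x = 0.6:
  p_1 = 2.0·e^(−2.0·0.6) = 2.0·e^(−1.2000) = 0.602388
  p_2 = 2.2·e^(−2.2·0.6) = 2.2·e^(−1.3200) = 0.587698
  p_3 = 2.6·e^(−2.6·0.6) = 2.6·e^(−1.5600) = 0.546354
  p_4 = 3.1·e^(−3.1·0.6) = 3.1·e^(−1.8600) = 0.482585
0.0881546 / 0.284725 ≈ 0.310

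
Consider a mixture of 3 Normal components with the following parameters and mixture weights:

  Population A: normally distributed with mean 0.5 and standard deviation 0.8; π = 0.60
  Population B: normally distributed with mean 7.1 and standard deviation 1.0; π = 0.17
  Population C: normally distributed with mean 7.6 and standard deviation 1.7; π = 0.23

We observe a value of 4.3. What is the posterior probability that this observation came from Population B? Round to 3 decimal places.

Apply Bayes' rule: the posterior for each component is proportional to its prior times its likelihood at x.
Component likelihoods at x = 4.3:
  p_A = (1/(0.8·√(2π)))·exp(−(4.3−0.5)²/(2·0.8²)) = 0.498678·exp(-11.28125) = 6.28688e-06
  p_B = (1/(1.0·√(2π)))·exp(−(4.3−7.1)²/(2·1.0²)) = 0.398942·exp(-3.92000) = 0.00791545
  p_C = (1/(1.7·√(2π)))·exp(−(4.3−7.6)²/(2·1.7²)) = 0.234672·exp(-1.88408) = 0.0356627
Unnormalised posteriors:
  π_A·p_A = 0.60 × 6.28688e-06 = 3.77213e-06
  π_B·p_B = 0.17 × 0.00791545 = 0.00134563
  π_C·p_C = 0.23 × 0.0356627 = 0.00820242
Normaliser: 3.77213e-06 + 0.00134563 + 0.00820242 = 0.00955182
P(Population B | data) ≈ 0.141

0.141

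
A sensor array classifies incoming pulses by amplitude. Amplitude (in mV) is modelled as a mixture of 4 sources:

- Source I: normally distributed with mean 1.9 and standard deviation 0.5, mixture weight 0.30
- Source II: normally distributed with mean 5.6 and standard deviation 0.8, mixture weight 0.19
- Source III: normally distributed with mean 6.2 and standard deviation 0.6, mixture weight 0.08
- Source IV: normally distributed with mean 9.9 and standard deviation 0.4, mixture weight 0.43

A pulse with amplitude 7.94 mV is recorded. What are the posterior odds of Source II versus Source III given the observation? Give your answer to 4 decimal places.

The posterior odds equal the prior odds times the likelihood ratio: (π_i/π_j)·(f_i(x)/f_j(x)).
Evaluate each component's likelihood at the observed value:
  f_I = (1/(0.5·√(2π)))·exp(−(7.94−1.9)²/(2·0.5²)) = 0.797885·exp(-72.96320) = 1.63842e-32
  f_II = (1/(0.8·√(2π)))·exp(−(7.94−5.6)²/(2·0.8²)) = 0.498678·exp(-4.27781) = 0.00691815
  f_III = (1/(0.6·√(2π)))·exp(−(7.94−6.2)²/(2·0.6²)) = 0.664904·exp(-4.20500) = 0.00992089
  f_IV = (1/(0.4·√(2π)))·exp(−(7.94−9.9)²/(2·0.4²)) = 0.997356·exp(-12.00500) = 6.0974e-06
Odds = (0.19/0.08) × (0.00691815/0.00992089) = 2.375 × 0.697331 ≈ 1.6562

1.6562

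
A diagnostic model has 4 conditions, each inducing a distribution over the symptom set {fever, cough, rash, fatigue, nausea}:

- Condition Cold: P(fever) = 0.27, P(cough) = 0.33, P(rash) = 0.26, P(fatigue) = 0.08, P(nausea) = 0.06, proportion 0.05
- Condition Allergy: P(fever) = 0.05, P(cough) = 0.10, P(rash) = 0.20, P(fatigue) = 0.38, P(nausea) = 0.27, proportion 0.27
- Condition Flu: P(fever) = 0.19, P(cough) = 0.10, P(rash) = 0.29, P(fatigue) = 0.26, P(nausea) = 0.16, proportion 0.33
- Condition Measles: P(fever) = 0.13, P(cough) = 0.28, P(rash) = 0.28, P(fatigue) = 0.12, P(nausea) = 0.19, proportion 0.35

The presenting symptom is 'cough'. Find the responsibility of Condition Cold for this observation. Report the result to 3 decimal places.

0.095

By Bayes' theorem, P(k | x) = π_k f_k(x) / Σ_j π_j f_j(x).
Categorical probabilities:
  p_Cold = P(cough | comp) = 0.33
  p_Allergy = P(cough | comp) = 0.10
  p_Flu = P(cough | comp) = 0.10
  p_Measles = P(cough | comp) = 0.28
Unnormalised posteriors:
  π_Cold·p_Cold = 0.05 × 0.33 = 0.0165
  π_Allergy·p_Allergy = 0.27 × 0.1 = 0.027
  π_Flu·p_Flu = 0.33 × 0.1 = 0.033
  π_Measles·p_Measles = 0.35 × 0.28 = 0.098
Marginal: 0.0165 + 0.027 + 0.033 + 0.098 = 0.1745
P(Condition Cold | data) = 0.0165 / 0.1745 ≈ 0.095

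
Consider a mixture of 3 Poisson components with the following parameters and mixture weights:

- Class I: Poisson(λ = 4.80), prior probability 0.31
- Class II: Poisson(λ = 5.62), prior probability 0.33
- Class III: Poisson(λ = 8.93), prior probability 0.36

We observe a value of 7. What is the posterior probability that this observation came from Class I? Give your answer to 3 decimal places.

0.259

Posterior ∝ prior × likelihood, so P(k | x) ∝ π_k f_k(x); normalise over all components.
Evaluate each component's likelihood at the observed value:
  p_I = e^(−4.80)·4.80^7/7! = 0.0958616
  p_II = e^(−5.62)·5.62^7/7! = 0.127347
  p_III = e^(−8.93)·8.93^7/7! = 0.118927
Weight by the priors:
  π_I·p_I = 0.31 × 0.0958616 = 0.0297171
  π_II·p_II = 0.33 × 0.127347 = 0.0420245
  π_III·p_III = 0.36 × 0.118927 = 0.0428137
Sum: 0.0297171 + 0.0420245 + 0.0428137 = 0.114555
P(Class I | x) = 0.0297171 / 0.114555 ≈ 0.259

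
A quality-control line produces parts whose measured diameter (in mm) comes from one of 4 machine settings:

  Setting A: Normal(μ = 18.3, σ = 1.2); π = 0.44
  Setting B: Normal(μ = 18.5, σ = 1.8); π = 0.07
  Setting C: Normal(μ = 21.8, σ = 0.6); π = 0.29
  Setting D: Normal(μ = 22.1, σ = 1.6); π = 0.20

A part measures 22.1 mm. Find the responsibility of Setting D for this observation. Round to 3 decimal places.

The responsibility of component k is π_k f_k(x) divided by Σ_j π_j f_j(x).
Normal densities:
  f_A = (1/(1.2·√(2π)))·exp(−(22.1−18.3)²/(2·1.2²)) = 0.332452·exp(-5.01389) = 0.00220915
  f_B = (1/(1.8·√(2π)))·exp(−(22.1−18.5)²/(2·1.8²)) = 0.221635·exp(-2.00000) = 0.029995
  f_C = (1/(0.6·√(2π)))·exp(−(22.1−21.8)²/(2·0.6²)) = 0.664904·exp(-0.12500) = 0.586776
  f_D = (1/(1.6·√(2π)))·exp(−(22.1−22.1)²/(2·1.6²)) = 0.249339·exp(-0.00000) = 0.249339
Weight by the priors:
  π_A·f_A = 0.44 × 0.00220915 = 0.000972025
  π_B·f_B = 0.07 × 0.029995 = 0.00209965
  π_C·f_C = 0.29 × 0.586776 = 0.170165
  π_D·f_D = 0.20 × 0.249339 = 0.0498678
Evidence: 0.000972025 + 0.00209965 + 0.170165 + 0.0498678 = 0.223104
So the posterior for Setting D is 0.0498678 / 0.223104 ≈ 0.224.

0.224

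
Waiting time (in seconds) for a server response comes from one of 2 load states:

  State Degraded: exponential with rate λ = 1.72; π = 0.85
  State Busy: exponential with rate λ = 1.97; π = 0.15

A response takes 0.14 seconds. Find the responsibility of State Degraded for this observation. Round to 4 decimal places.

Apply Bayes' rule: the posterior for each component is proportional to its prior times its likelihood at x.
Component likelihoods at x = 0.14 seconds:
  p_Degraded = 1.72·e^(−1.72·0.14) = 1.72·e^(−0.2408) = 1.35192
  p_Busy = 1.97·e^(−1.97·0.14) = 1.97·e^(−0.2758) = 1.49516
Weight by the priors:
  P(Z=Degraded)·p_Degraded = 0.85 × 1.35192 = 1.14913
  P(Z=Busy)·p_Busy = 0.15 × 1.49516 = 0.224274
Evidence: 1.14913 + 0.224274 = 1.3734
So the posterior for State Degraded is 1.14913 / 1.3734 ≈ 0.8367.

0.8367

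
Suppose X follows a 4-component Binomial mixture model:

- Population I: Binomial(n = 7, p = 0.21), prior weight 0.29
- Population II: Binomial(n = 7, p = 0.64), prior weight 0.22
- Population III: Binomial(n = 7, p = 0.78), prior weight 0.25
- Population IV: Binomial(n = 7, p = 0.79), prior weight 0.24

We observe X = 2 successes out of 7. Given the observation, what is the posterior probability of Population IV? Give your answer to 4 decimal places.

0.0132

Posterior ∝ prior × likelihood, so P(k | x) ∝ π_k f_k(x); normalise over all components.
Binomial probabilities:
  p_I = C(7,2)·0.21^2·0.79^5 = 21·0.0441·0.307706 = 0.284966
  p_II = C(7,2)·0.64^2·0.36^5 = 21·0.4096·0.00604662 = 0.0520106
  p_III = C(7,2)·0.78^2·0.22^5 = 21·0.6084·0.000515363 = 0.00658449
  p_IV = C(7,2)·0.79^2·0.21^5 = 21·0.6241·0.00040841 = 0.00535266
Weight by the priors:
  π_I·p_I = 0.29 × 0.284966 = 0.0826402
  π_II·p_II = 0.22 × 0.0520106 = 0.0114423
  π_III·p_III = 0.25 × 0.00658449 = 0.00164612
  π_IV·p_IV = 0.24 × 0.00535266 = 0.00128464
Denominator: 0.0826402 + 0.0114423 + 0.00164612 + 0.00128464 = 0.0970133
P(Population IV | 2 successes out of 7) ≈ 0.0132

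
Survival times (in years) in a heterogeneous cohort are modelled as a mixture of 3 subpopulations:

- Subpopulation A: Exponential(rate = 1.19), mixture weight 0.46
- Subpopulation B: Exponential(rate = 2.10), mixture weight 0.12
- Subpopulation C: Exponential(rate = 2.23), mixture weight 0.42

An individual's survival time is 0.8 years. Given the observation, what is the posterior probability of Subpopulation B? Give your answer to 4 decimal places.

Posterior ∝ prior × likelihood, so P(k | x) ∝ π_k f_k(x); normalise over all components.
Exponential densities:
  p_A = 1.19·e^(−1.19·0.8) = 1.19·e^(−0.9520) = 0.459302
  p_B = 2.10·e^(−2.10·0.8) = 2.10·e^(−1.6800) = 0.391385
  p_C = 2.23·e^(−2.23·0.8) = 2.23·e^(−1.7840) = 0.374562
Prior × likelihood for each component:
  π_A·p_A = 0.46 × 0.459302 = 0.211279
  π_B·p_B = 0.12 × 0.391385 = 0.0469662
  π_C·p_C = 0.42 × 0.374562 = 0.157316
Normaliser: 0.211279 + 0.0469662 + 0.157316 = 0.415561
P(Subpopulation B | the observation) ≈ 0.1130

0.1130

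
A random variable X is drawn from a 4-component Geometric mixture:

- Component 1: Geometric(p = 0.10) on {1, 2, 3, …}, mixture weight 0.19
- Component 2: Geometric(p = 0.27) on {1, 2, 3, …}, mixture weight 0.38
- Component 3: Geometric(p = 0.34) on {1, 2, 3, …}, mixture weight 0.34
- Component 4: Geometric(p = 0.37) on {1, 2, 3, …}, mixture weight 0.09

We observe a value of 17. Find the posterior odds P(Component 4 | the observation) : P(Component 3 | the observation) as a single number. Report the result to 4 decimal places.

0.1368

The posterior odds equal the prior odds times the likelihood ratio: (π_i/π_j)·(f_i(x)/f_j(x)).
Evaluate each component's likelihood at the observed value:
  L_1 = 0.0185302
  L_2 = 0.00175602
  L_3 = 0.000440739
  L_4 = 0.000227851
Odds = (0.09/0.34) × (0.000227851/0.000440739) = 0.264706 × 0.516974 ≈ 0.1368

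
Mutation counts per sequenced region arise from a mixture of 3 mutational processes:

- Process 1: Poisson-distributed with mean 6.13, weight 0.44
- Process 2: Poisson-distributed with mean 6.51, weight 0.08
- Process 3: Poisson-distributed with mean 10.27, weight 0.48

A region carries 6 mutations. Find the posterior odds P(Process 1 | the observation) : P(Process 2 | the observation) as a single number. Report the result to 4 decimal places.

Only the two components matter; the odds are (P(Z=i) f_i(x)) / (P(Z=j) f_j(x)).
Component likelihoods at x = 6 mutations:
  p_1 = e^(−6.13)·6.13^6/6! = 0.1604
  p_2 = e^(−6.51)·6.51^6/6! = 0.157361
  p_3 = e^(−10.27)·10.27^6/6! = 0.0564788
Posterior odds = (P(Z=1)·p_1) / (P(Z=2)·p_2) = (0.44·0.1604) / (0.08·0.157361) = 0.0705761 / 0.0125889 ≈ 5.6062

5.6062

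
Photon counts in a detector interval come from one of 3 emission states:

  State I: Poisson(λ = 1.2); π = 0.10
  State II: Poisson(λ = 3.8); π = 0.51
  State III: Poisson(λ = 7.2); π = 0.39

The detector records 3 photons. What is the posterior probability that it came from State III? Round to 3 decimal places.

The responsibility of component k is π_k f_k(x) divided by Σ_j π_j f_j(x).
Evaluate each component's likelihood at the observed value:
  p_I = e^(−1.2)·1.2^3/3! = 0.0867439
  p_II = e^(−3.8)·3.8^3/3! = 0.204588
  p_III = e^(−7.2)·7.2^3/3! = 0.0464436
Unnormalised posteriors:
  π_I·p_I = 0.10 × 0.0867439 = 0.00867439
  π_II·p_II = 0.51 × 0.204588 = 0.10434
  π_III·p_III = 0.39 × 0.0464436 = 0.018113
Evidence: 0.00867439 + 0.10434 + 0.018113 = 0.131127
P(State III | 3 photons) ≈ 0.138

0.138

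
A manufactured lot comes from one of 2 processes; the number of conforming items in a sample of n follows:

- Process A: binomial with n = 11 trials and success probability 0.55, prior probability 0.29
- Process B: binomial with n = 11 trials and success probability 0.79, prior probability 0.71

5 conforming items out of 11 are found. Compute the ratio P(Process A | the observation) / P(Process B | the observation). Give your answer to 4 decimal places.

6.4681

The posterior odds equal the prior odds times the likelihood ratio: (P(Z=i)/P(Z=j))·(f_i(x)/f_j(x)).
Binomial probabilities:
  L_A = C(11,5)·0.55^5·0.45^6 = 462·0.0503284·0.00830377 = 0.193077
  L_B = C(11,5)·0.79^5·0.21^6 = 462·0.307706·8.57661e-05 = 0.0121925
Odds = (0.29/0.71) × (0.193077/0.0121925) = 0.408451 × 15.8357 ≈ 6.4681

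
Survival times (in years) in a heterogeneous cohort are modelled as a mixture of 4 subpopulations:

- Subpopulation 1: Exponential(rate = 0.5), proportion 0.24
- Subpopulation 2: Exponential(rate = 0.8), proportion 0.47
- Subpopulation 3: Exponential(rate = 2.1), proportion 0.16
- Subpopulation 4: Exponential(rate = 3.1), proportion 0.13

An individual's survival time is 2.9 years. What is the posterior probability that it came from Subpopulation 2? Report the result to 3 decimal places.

0.561

By Bayes' theorem, P(k | x) = π_k f_k(x) / Σ_j π_j f_j(x).
Component likelihoods at x = 2.9 years:
  f_1 = 0.117285
  f_2 = 0.0786189
  f_3 = 0.00475736
  f_4 = 0.000386415
Prior × likelihood for each component:
  π_1·f_1 = 0.24 × 0.117285 = 0.0281484
  π_2·f_2 = 0.47 × 0.0786189 = 0.0369509
  π_3·f_3 = 0.16 × 0.00475736 = 0.000761177
  π_4·f_4 = 0.13 × 0.000386415 = 5.0234e-05
Normaliser: 0.0281484 + 0.0369509 + 0.000761177 + 5.0234e-05 = 0.0659107
P(Subpopulation 2 | data) ≈ 0.561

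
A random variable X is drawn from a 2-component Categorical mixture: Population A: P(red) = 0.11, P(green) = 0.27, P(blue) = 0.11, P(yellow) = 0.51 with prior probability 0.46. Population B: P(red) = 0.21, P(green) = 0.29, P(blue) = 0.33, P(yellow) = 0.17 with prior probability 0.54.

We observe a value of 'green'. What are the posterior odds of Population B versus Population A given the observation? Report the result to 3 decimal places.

Only the two components matter; the odds are (π_i f_i(x)) / (π_j f_j(x)).
Categorical probabilities:
  L_A = 0.27
  L_B = 0.29
Posterior odds = (π_B·L_B) / (π_A·L_A) = (0.54·0.29) / (0.46·0.27) = 0.1566 / 0.1242 ≈ 1.261

1.261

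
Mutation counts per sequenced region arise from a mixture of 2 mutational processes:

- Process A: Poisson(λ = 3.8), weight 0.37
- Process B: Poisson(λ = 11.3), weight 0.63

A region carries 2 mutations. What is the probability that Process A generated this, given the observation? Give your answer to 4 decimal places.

Posterior ∝ prior × likelihood, so P(k | x) ∝ π_k f_k(x); normalise over all components.
Component likelihoods at x = 2 mutations:
  L_A = e^(−3.8)·3.8^2/2! = 0.161517
  L_B = e^(−11.3)·11.3^2/2! = 0.000789949
Unnormalised posteriors:
  π_A·L_A = 0.37 × 0.161517 = 0.0597613
  π_B·L_B = 0.63 × 0.000789949 = 0.000497668
Evidence: 0.0597613 + 0.000497668 = 0.0602589
Responsibility of Process A: 0.0597613 / 0.0602589 ≈ 0.9917

0.9917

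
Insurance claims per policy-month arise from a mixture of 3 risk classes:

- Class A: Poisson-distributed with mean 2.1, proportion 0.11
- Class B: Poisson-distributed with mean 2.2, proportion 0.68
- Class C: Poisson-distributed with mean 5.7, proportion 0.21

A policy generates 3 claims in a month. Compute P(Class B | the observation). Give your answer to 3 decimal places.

0.759

Posterior ∝ prior × likelihood, so P(k | x) ∝ w_k f_k(x); normalise over all components.
Poisson probabilities:
  p_A = e^(−2.1)·2.1^3/3! = 0.189011
  p_B = e^(−2.2)·2.2^3/3! = 0.196639
  p_C = e^(−5.7)·5.7^3/3! = 0.103275
Multiply by the mixture weights:
  w_A·p_A = 0.11 × 0.189011 = 0.0207913
  w_B·p_B = 0.68 × 0.196639 = 0.133714
  w_C·p_C = 0.21 × 0.103275 = 0.0216877
Evidence: 0.0207913 + 0.133714 + 0.0216877 = 0.176193
So the posterior for Class B is 0.133714 / 0.176193 ≈ 0.759.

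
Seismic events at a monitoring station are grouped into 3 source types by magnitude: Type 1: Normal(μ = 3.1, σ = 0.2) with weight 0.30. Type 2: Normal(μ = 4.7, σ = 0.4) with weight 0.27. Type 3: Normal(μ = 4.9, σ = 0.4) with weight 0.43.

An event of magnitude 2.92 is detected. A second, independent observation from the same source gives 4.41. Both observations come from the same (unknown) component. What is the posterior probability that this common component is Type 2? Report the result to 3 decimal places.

0.915

Posterior ∝ prior × likelihood, so P(k | x) ∝ π_k f_k(x); normalise over all components.
Since both observations come from the same component, the likelihood for component k is f_k(x₁)·f_k(x₂).
  p_1 = [1.33043] × [9.63209e-10] = 1.28148e-09
  p_2 = [4.99795e-05] × [0.766853] = 3.83269e-05
  p_3 = [4.7665e-06] × [0.47097] = 2.24488e-06
Weight by the priors:
  π_1·p_1 = 0.30 × 1.28148e-09 = 3.84444e-10
  π_2·p_2 = 0.27 × 3.83269e-05 = 1.03483e-05
  π_3·p_3 = 0.43 × 2.24488e-06 = 9.65299e-07
Marginal: 3.84444e-10 + 1.03483e-05 + 9.65299e-07 = 1.1314e-05
P(Type 2 | x₁, x₂) = 1.03483e-05 / 1.1314e-05 ≈ 0.915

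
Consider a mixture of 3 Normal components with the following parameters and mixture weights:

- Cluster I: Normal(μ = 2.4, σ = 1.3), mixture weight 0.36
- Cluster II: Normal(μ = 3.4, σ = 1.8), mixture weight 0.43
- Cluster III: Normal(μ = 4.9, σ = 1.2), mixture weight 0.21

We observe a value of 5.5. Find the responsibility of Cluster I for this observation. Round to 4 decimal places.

Apply Bayes' rule: the posterior for each component is proportional to its prior times its likelihood at x.
Evaluate each component's likelihood at the observed value:
  f_I = (1/(1.3·√(2π)))·exp(−(5.5−2.4)²/(2·1.3²)) = 0.306879·exp(-2.84320) = 0.0178724
  f_II = (1/(1.8·√(2π)))·exp(−(5.5−3.4)²/(2·1.8²)) = 0.221635·exp(-0.68056) = 0.112221
  f_III = (1/(1.2·√(2π)))·exp(−(5.5−4.9)²/(2·1.2²)) = 0.332452·exp(-0.12500) = 0.293388
Weight by the priors:
  P(Z=I)·f_I = 0.36 × 0.0178724 = 0.00643406
  P(Z=II)·f_II = 0.43 × 0.112221 = 0.0482552
  P(Z=III)·f_III = 0.21 × 0.293388 = 0.0616114
Denominator: 0.00643406 + 0.0482552 + 0.0616114 = 0.116301
P(Cluster I | x) ≈ 0.0553

0.0553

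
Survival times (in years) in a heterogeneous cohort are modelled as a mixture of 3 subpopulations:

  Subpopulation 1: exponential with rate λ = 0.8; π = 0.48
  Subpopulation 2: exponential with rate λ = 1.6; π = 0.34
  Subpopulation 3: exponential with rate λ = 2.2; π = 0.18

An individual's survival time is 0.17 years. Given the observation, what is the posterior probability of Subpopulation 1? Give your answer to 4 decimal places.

P(component k | x) = π_k·f_k(x) / marginal(x), where marginal(x) = Σ_j π_j·f_j(x).
Exponential densities:
  f_1 = 0.8·e^(−0.8·0.17) = 0.8·e^(−0.1360) = 0.698274
  f_2 = 1.6·e^(−1.6·0.17) = 1.6·e^(−0.2720) = 1.21897
  f_3 = 2.2·e^(−2.2·0.17) = 2.2·e^(−0.3740) = 1.51355
Weight by the priors:
  π_1·f_1 = 0.48 × 0.698274 = 0.335172
  π_2·f_2 = 0.34 × 1.21897 = 0.414449
  π_3·f_3 = 0.18 × 1.51355 = 0.272439
Marginal: 0.335172 + 0.414449 + 0.272439 = 1.02206
Responsibility of Subpopulation 1: 0.335172 / 1.02206 ≈ 0.3279

0.3279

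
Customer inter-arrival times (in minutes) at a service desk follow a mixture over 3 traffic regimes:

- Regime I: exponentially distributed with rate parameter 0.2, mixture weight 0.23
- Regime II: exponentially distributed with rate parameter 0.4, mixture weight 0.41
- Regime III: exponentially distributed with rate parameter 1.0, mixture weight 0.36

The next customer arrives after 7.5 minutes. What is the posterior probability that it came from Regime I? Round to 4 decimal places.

The responsibility of component k is π_k f_k(x) divided by Σ_j π_j f_j(x).
Component likelihoods at x = 7.5 minutes:
  L_I = 0.2·e^(−0.2·7.5) = 0.2·e^(−1.5000) = 0.044626
  L_II = 0.4·e^(−0.4·7.5) = 0.4·e^(−3.0000) = 0.0199148
  L_III = 1.0·e^(−1.0·7.5) = 1.0·e^(−7.5000) = 0.000553084
Weight by the priors:
  π_I·L_I = 0.23 × 0.044626 = 0.010264
  π_II·L_II = 0.41 × 0.0199148 = 0.00816508
  π_III·L_III = 0.36 × 0.000553084 = 0.00019911
Denominator: 0.010264 + 0.00816508 + 0.00019911 = 0.0186282
P(Regime I | 7.5 minutes) ≈ 0.5510

0.5510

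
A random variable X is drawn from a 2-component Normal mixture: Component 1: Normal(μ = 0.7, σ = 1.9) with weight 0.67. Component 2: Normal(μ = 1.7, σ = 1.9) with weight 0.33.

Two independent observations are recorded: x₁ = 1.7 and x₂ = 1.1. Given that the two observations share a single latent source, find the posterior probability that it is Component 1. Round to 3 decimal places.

0.645

Posterior ∝ prior × likelihood, so P(k | x) ∝ P(Z=k) f_k(x); normalise over all components.
Since both observations come from the same component, the likelihood for component k is f_k(x₁)·f_k(x₂).
  p_1 = [0.182812] × [0.205368] = 0.0375437
  p_2 = [0.20997] × [0.199757] = 0.0419429
Multiply by the mixture weights:
  P(Z=1)·p_1 = 0.67 × 0.0375437 = 0.0251543
  P(Z=2)·p_2 = 0.33 × 0.0419429 = 0.0138412
Marginal: 0.0251543 + 0.0138412 = 0.0389954
P(Component 1 | x₁, x₂) = 0.0251543 / 0.0389954 ≈ 0.645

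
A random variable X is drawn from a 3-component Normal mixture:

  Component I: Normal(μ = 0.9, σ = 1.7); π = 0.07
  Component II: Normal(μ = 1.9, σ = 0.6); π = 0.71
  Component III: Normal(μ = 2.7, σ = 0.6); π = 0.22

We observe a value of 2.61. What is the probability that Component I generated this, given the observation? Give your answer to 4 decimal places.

The responsibility of component k is π_k f_k(x) divided by Σ_j π_j f_j(x).
Normal densities:
  f_I = (1/(1.7·√(2π)))·exp(−(2.61−0.9)²/(2·1.7²)) = 0.234672·exp(-0.50590) = 0.141498
  f_II = (1/(0.6·√(2π)))·exp(−(2.61−1.9)²/(2·0.6²)) = 0.664904·exp(-0.70014) = 0.330136
  f_III = (1/(0.6·√(2π)))·exp(−(2.61−2.7)²/(2·0.6²)) = 0.664904·exp(-0.01125) = 0.657466
Unnormalised posteriors:
  π_I·f_I = 0.07 × 0.141498 = 0.00990489
  π_II·f_II = 0.71 × 0.330136 = 0.234396
  π_III·f_III = 0.22 × 0.657466 = 0.144642
Normaliser: 0.00990489 + 0.234396 + 0.144642 = 0.388944
So the posterior for Component I is 0.00990489 / 0.388944 ≈ 0.0255.

0.0255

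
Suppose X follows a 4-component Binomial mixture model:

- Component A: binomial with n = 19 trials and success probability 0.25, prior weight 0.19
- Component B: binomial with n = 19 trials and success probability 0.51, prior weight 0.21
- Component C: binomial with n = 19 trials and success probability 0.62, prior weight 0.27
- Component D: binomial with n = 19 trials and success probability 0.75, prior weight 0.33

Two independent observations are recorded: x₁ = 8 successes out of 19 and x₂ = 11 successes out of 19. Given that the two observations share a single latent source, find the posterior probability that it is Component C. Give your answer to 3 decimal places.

The responsibility of component k is π_k f_k(x) divided by Σ_j π_j f_j(x).
Since both observations come from the same component, the likelihood for component k is f_k(x₁)·f_k(x₂).
  f_A = [C(19,8)·0.25^8·0.75^11 = 75582·1.52588e-05·0.0422351 = 0.0487094] × [0.00180405] = 8.78741e-05
  f_B = [C(19,8)·0.51^8·0.49^11 = 75582·0.00457679·0.000390982 = 0.13525] × [0.152496] = 0.0206251
  f_C = [C(19,8)·0.62^8·0.38^11 = 75582·0.021834·2.38572e-05 = 0.0393705] × [0.171] = 0.00673236
  f_D = [C(19,8)·0.75^8·0.25^11 = 75582·0.100113·2.38419e-07 = 0.00180405] × [0.0487094] = 8.78741e-05
Multiply by the mixture weights:
  π_A·f_A = 0.19 × 8.78741e-05 = 1.66961e-05
  π_B·f_B = 0.21 × 0.0206251 = 0.00433127
  π_C·f_C = 0.27 × 0.00673236 = 0.00181774
  π_D·f_D = 0.33 × 8.78741e-05 = 2.89985e-05
Normaliser: 1.66961e-05 + 0.00433127 + 0.00181774 + 2.89985e-05 = 0.0061947
Responsibility of Component C: 0.00181774 / 0.0061947 ≈ 0.293

0.293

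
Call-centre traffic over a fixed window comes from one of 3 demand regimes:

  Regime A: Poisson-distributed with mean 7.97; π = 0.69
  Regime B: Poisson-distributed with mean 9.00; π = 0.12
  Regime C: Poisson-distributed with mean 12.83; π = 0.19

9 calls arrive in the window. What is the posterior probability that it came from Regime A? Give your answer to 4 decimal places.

0.7461

Posterior ∝ prior × likelihood, so P(k | x) ∝ π_k f_k(x); normalise over all components.
Poisson probabilities:
  f_A = 0.123605
  f_B = 0.131756
  f_C = 0.069547
Unnormalised posteriors:
  π_A·f_A = 0.69 × 0.123605 = 0.0852872
  π_B·f_B = 0.12 × 0.131756 = 0.0158107
  π_C·f_C = 0.19 × 0.069547 = 0.0132139
Sum: 0.0852872 + 0.0158107 + 0.0132139 = 0.114312
Responsibility of Regime A: 0.0852872 / 0.114312 ≈ 0.7461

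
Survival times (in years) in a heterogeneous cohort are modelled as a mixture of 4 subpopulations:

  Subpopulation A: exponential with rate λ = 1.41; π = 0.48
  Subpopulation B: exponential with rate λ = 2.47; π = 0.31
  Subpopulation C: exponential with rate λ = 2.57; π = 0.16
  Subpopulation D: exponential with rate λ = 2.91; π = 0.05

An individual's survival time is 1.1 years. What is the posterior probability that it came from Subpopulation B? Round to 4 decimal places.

0.2255

The responsibility of component k is w_k f_k(x) divided by Σ_j w_j f_j(x).
Evaluate each component's likelihood at the observed value:
  p_A = 1.41·e^(−1.41·1.1) = 1.41·e^(−1.5510) = 0.298971
  p_B = 2.47·e^(−2.47·1.1) = 2.47·e^(−2.7170) = 0.1632
  p_C = 2.57·e^(−2.57·1.1) = 2.57·e^(−2.8270) = 0.152119
  p_D = 2.91·e^(−2.91·1.1) = 2.91·e^(−3.2010) = 0.118499
Multiply by the mixture weights:
  w_A·p_A = 0.48 × 0.298971 = 0.143506
  w_B·p_B = 0.31 × 0.1632 = 0.0505918
  w_C·p_C = 0.16 × 0.152119 = 0.024339
  w_D·p_D = 0.05 × 0.118499 = 0.00592497
Denominator: 0.143506 + 0.0505918 + 0.024339 + 0.00592497 = 0.224362
So the posterior for Subpopulation B is 0.0505918 / 0.224362 ≈ 0.2255.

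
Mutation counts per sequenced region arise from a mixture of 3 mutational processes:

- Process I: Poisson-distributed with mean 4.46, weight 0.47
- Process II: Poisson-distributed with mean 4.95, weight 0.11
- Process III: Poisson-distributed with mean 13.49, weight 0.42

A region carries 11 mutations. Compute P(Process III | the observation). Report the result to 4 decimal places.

0.9346

Apply Bayes' rule: the posterior for each component is proportional to its prior times its likelihood at x.
Evaluate each component's likelihood at the observed value:
  L_I = e^(−4.46)·4.46^11/11! = 0.00402323
  L_II = e^(−4.95)·4.95^11/11! = 0.00775789
  L_III = e^(−13.49)·13.49^11/11! = 0.0933992
Multiply by the mixture weights:
  π_I·L_I = 0.47 × 0.00402323 = 0.00189092
  π_II·L_II = 0.11 × 0.00775789 = 0.000853368
  π_III·L_III = 0.42 × 0.0933992 = 0.0392277
Denominator: 0.00189092 + 0.000853368 + 0.0392277 = 0.0419719
P(Process III | the observation) = 0.0392277 / 0.0419719 ≈ 0.9346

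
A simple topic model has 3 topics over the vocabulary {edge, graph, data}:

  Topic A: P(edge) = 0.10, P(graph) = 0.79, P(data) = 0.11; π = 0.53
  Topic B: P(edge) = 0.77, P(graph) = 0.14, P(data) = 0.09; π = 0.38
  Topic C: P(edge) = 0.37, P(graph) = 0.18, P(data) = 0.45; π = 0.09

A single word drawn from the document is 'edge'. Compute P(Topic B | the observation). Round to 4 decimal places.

0.7722

Apply Bayes' rule: the posterior for each component is proportional to its prior times its likelihood at x.
Categorical probabilities:
  p_A = 0.1
  p_B = 0.77
  p_C = 0.37
Prior × likelihood for each component:
  π_A·p_A = 0.53 × 0.1 = 0.053
  π_B·p_B = 0.38 × 0.77 = 0.2926
  π_C·p_C = 0.09 × 0.37 = 0.0333
Denominator: 0.053 + 0.2926 + 0.0333 = 0.3789
Responsibility of Topic B: 0.2926 / 0.3789 ≈ 0.7722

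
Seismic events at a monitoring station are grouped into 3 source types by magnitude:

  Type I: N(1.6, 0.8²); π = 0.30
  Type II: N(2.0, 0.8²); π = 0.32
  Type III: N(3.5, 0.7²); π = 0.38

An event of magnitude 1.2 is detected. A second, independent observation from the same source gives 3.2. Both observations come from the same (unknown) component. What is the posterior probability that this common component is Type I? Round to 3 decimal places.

By Bayes' theorem, P(k | x) = P(Z=k) f_k(x) / Σ_j P(Z=j) f_j(x).
Since both observations come from the same component, the likelihood for component k is f_k(x₁)·f_k(x₂).
  L_I = [(1/(0.8·√(2π)))·exp(−(1.2−1.6)²/(2·0.8²)) = 0.498678·exp(-0.12500) = 0.440082] × [0.0674887] = 0.0297005
  L_II = [(1/(0.8·√(2π)))·exp(−(1.2−2.0)²/(2·0.8²)) = 0.498678·exp(-0.50000) = 0.302463] × [0.161897] = 0.0489679
  L_III = [(1/(0.7·√(2π)))·exp(−(1.2−3.5)²/(2·0.7²)) = 0.569918·exp(-5.39796) = 0.00257934] × [0.51991] = 0.00134102
Unnormalised posteriors:
  P(Z=I)·L_I = 0.30 × 0.0297005 = 0.00891016
  P(Z=II)·L_II = 0.32 × 0.0489679 = 0.0156697
  P(Z=III)·L_III = 0.38 × 0.00134102 = 0.000509588
Sum: 0.00891016 + 0.0156697 + 0.000509588 = 0.0250895
P(Type I | x) ≈ 0.355

0.355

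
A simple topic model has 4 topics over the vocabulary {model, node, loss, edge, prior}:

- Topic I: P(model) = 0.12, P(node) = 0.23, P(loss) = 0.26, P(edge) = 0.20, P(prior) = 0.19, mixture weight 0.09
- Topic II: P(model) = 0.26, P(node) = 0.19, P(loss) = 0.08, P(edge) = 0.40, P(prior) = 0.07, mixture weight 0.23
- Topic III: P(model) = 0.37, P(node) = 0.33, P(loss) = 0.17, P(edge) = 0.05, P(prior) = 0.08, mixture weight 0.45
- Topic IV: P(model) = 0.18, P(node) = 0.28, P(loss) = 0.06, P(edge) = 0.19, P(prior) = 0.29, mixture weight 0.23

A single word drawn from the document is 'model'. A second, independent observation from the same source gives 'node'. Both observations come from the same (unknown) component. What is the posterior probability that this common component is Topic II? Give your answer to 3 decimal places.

0.141

Apply Bayes' rule: the posterior for each component is proportional to its prior times its likelihood at x.
Since both observations come from the same component, the likelihood for component k is f_k(x₁)·f_k(x₂).
  f_I = [P(model | comp) = 0.12] × [0.23] = 0.0276
  f_II = [P(model | comp) = 0.26] × [0.19] = 0.0494
  f_III = [P(model | comp) = 0.37] × [0.33] = 0.1221
  f_IV = [P(model | comp) = 0.18] × [0.28] = 0.0504
Prior × likelihood for each component:
  P(Z=I)·f_I = 0.09 × 0.0276 = 0.002484
  P(Z=II)·f_II = 0.23 × 0.0494 = 0.011362
  P(Z=III)·f_III = 0.45 × 0.1221 = 0.054945
  P(Z=IV)·f_IV = 0.23 × 0.0504 = 0.011592
Marginal: 0.002484 + 0.011362 + 0.054945 + 0.011592 = 0.080383
Responsibility of Topic II: 0.011362 / 0.080383 ≈ 0.141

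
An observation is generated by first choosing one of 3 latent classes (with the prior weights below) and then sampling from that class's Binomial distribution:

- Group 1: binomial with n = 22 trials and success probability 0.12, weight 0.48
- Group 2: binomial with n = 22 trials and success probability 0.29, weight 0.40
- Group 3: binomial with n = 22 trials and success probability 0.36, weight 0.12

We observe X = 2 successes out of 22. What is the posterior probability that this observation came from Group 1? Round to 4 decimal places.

The responsibility of component k is P(Z=k) f_k(x) divided by Σ_j P(Z=j) f_j(x).
Binomial probabilities:
  p_1 = 0.258005
  p_2 = 0.0205861
  p_3 = 0.00397939
Prior × likelihood for each component:
  P(Z=1)·p_1 = 0.48 × 0.258005 = 0.123842
  P(Z=2)·p_2 = 0.40 × 0.0205861 = 0.00823446
  P(Z=3)·p_3 = 0.12 × 0.00397939 = 0.000477527
Normaliser: 0.123842 + 0.00823446 + 0.000477527 = 0.132554
P(Group 1 | x) = 0.123842 / 0.132554 ≈ 0.9343

0.9343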